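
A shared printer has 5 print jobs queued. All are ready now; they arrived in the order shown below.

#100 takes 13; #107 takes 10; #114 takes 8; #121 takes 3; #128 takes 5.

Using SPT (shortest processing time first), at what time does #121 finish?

3

SPT (increasing processing time): #121 #128 #114 #107 #100.
#121: 0→3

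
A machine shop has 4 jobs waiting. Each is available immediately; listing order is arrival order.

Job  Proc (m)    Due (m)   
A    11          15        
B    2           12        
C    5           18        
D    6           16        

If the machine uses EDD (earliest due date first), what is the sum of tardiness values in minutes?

EDD (increasing due date): B A D C.
B: 0→2, due 12, tardiness 0
A: 2→13, due 15, tardiness 0
D: 13→19, due 16, tardiness 3
C: 19→24, due 18, tardiness 6
Sum = 0+0+3+6 = 9.

9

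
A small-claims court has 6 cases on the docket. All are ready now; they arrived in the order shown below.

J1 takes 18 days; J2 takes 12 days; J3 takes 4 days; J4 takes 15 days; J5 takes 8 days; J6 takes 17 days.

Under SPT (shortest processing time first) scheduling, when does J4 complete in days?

39

SPT (increasing processing time): J3 J5 J2 J4 J6 J1.
J3: 0→4
J5: 4→12
J2: 12→24
J4: 24→39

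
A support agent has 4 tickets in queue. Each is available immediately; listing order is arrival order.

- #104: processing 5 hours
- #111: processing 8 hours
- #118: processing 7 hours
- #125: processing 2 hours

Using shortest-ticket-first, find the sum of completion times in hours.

45

SPT (increasing processing time): #125 #104 #118 #111.
#125: 0→2
#104: 2→7
#118: 7→14
#111: 14→22
Sum = 2+7+14+22 = 45.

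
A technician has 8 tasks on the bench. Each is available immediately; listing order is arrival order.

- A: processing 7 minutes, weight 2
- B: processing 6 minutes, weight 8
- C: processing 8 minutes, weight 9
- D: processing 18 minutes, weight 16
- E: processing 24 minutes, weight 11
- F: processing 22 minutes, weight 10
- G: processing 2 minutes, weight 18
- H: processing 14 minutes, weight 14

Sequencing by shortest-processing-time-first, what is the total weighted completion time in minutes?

3616

SPT (increasing processing time): G B A C H D F E.
G: finishes 2, weight 18, w·C = 36
B: finishes 8, weight 8, w·C = 64
A: finishes 15, weight 2, w·C = 30
C: finishes 23, weight 9, w·C = 207
H: finishes 37, weight 14, w·C = 518
D: finishes 55, weight 16, w·C = 880
F: finishes 77, weight 10, w·C = 770
E: finishes 101, weight 11, w·C = 1111
Sum = 36+64+30+207+518+880+770+1111 = 3616.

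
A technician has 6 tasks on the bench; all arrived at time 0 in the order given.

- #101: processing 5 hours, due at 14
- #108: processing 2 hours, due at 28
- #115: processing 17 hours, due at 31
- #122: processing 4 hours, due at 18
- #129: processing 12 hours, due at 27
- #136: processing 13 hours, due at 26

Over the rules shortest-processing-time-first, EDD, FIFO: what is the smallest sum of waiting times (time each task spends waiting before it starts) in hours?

SPT (increasing processing time): #108 #122 #101 #129 #136 #115.
#108: waits 0, runs 0→2
#122: waits 2, runs 2→6
#101: waits 6, runs 6→11
#129: waits 11, runs 11→23
#136: waits 23, runs 23→36
#115: waits 36, runs 36→53
Sum = 0+2+6+11+23+36 = 78.
EDD (increasing due date): #101 #122 #136 #129 #108 #115.
#101: waits 0, runs 0→5
#122: waits 5, runs 5→9
#136: waits 9, runs 9→22
#129: waits 22, runs 22→34
#108: waits 34, runs 34→36
#115: waits 36, runs 36→53
Sum = 0+5+9+22+34+36 = 106.
FIFO (arrival order): #101 #108 #115 #122 #129 #136.
#101: waits 0, runs 0→5
#108: waits 5, runs 5→7
#115: waits 7, runs 7→24
#122: waits 24, runs 24→28
#129: waits 28, runs 28→40
#136: waits 40, runs 40→53
Sum = 0+5+7+24+28+40 = 104.
SPT 78, EDD 106, FIFO 104 → minimum 78.

78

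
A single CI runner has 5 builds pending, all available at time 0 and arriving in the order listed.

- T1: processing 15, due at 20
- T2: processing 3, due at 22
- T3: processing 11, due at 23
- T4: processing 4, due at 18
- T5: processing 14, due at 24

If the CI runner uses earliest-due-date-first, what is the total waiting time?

EDD (increasing due date): T4 T1 T2 T3 T5.
T4: waits 0, runs 0→4
T1: waits 4, runs 4→19
T2: waits 19, runs 19→22
T3: waits 22, runs 22→33
T5: waits 33, runs 33→47
Sum = 0+4+19+22+33 = 78.

78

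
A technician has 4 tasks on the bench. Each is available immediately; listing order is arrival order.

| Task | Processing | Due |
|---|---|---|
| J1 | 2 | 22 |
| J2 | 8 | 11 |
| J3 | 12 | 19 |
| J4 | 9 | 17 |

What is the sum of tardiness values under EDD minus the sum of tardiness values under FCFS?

EDD (increasing due date): J2 J4 J3 J1.
J2: 0→8, due 11, tardiness 0
J4: 8→17, due 17, tardiness 0
J3: 17→29, due 19, tardiness 10
J1: 29→31, due 22, tardiness 9
Sum = 0+0+10+9 = 19.
FIFO (arrival order): J1 J2 J3 J4.
J1: 0→2, due 22, tardiness 0
J2: 2→10, due 11, tardiness 0
J3: 10→22, due 19, tardiness 3
J4: 22→31, due 17, tardiness 14
Sum = 0+0+3+14 = 17.
Difference = 19 − 17 = 2.

2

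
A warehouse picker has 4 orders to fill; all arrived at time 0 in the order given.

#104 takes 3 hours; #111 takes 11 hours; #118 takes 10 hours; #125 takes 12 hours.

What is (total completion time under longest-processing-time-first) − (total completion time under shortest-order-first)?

LPT (decreasing processing time): #125 #111 #118 #104.
#125: 0→12
#111: 12→23
#118: 23→33
#104: 33→36
Sum = 12+23+33+36 = 104.
SPT (increasing processing time): #104 #118 #111 #125.
#104: 0→3
#118: 3→13
#111: 13→24
#125: 24→36
Sum = 3+13+24+36 = 76.
Difference = 104 − 76 = 28.

28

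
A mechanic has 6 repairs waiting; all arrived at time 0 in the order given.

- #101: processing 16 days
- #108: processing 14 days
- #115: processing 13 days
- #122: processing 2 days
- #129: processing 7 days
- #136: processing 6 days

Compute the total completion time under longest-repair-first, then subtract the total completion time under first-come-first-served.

LPT (decreasing processing time): #101 #108 #115 #129 #136 #122.
#101: 0→16
#108: 16→30
#115: 30→43
#129: 43→50
#136: 50→56
#122: 56→58
Sum = 16+30+43+50+56+58 = 253.
FIFO (arrival order): #101 #108 #115 #122 #129 #136.
#101: 0→16
#108: 16→30
#115: 30→43
#122: 43→45
#129: 45→52
#136: 52→58
Sum = 16+30+43+45+52+58 = 244.
Difference = 253 − 244 = 9.

9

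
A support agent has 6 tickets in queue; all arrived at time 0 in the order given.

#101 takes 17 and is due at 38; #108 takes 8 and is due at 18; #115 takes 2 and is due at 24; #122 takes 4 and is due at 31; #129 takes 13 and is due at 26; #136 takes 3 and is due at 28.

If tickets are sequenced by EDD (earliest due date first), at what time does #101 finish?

47

EDD (increasing due date): #108 #115 #129 #136 #122 #101.
#108: 0→8
#115: 8→10
#129: 10→23
#136: 23→26
#122: 26→30
#101: 30→47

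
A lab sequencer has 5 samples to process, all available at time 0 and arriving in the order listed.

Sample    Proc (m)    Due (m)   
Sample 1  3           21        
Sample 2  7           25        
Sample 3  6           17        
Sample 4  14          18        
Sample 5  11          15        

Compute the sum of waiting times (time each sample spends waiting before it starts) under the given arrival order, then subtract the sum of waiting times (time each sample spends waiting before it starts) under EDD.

FIFO (arrival order): Sample 1 Sample 2 Sample 3 Sample 4 Sample 5.
Sample 1: waits 0, runs 0→3
Sample 2: waits 3, runs 3→10
Sample 3: waits 10, runs 10→16
Sample 4: waits 16, runs 16→30
Sample 5: waits 30, runs 30→41
Sum = 0+3+10+16+30 = 59.
EDD (increasing due date): Sample 5 Sample 3 Sample 4 Sample 1 Sample 2.
Sample 5: waits 0, runs 0→11
Sample 3: waits 11, runs 11→17
Sample 4: waits 17, runs 17→31
Sample 1: waits 31, runs 31→34
Sample 2: waits 34, runs 34→41
Sum = 0+11+17+31+34 = 93.
Difference = 59 − 93 = -34.

-34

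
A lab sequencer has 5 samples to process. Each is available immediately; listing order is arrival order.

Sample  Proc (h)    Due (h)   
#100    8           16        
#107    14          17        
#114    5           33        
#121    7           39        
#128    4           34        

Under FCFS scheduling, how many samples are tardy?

FIFO (arrival order): #100 #107 #114 #121 #128.
#100: 0→8, due 16, tardiness 0
#107: 8→22, due 17, tardiness 5
#114: 22→27, due 33, tardiness 0
#121: 27→34, due 39, tardiness 0
#128: 34→38, due 34, tardiness 4
Late samples: 2.

2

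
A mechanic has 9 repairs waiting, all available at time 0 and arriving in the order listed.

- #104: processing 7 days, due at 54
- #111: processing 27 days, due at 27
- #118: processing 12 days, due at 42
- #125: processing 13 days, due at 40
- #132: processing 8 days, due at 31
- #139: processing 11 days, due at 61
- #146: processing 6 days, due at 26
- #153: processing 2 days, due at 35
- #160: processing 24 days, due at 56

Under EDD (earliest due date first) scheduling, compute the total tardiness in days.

EDD (increasing due date): #146 #111 #132 #153 #125 #118 #104 #160 #139.
#146: 0→6, due 26, tardiness 0
#111: 6→33, due 27, tardiness 6
#132: 33→41, due 31, tardiness 10
#153: 41→43, due 35, tardiness 8
#125: 43→56, due 40, tardiness 16
#118: 56→68, due 42, tardiness 26
#104: 68→75, due 54, tardiness 21
#160: 75→99, due 56, tardiness 43
#139: 99→110, due 61, tardiness 49
Sum = 0+6+10+8+16+26+21+43+49 = 179.

179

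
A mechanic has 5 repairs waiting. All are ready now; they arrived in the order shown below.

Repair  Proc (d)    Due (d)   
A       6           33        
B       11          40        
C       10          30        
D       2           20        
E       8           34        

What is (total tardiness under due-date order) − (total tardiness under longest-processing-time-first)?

-19

EDD (increasing due date): D C A E B.
D: 0→2, due 20, tardiness 0
C: 2→12, due 30, tardiness 0
A: 12→18, due 33, tardiness 0
E: 18→26, due 34, tardiness 0
B: 26→37, due 40, tardiness 0
Sum = 0+0+0+0+0 = 0.
LPT (decreasing processing time): B C E A D.
B: 0→11, due 40, tardiness 0
C: 11→21, due 30, tardiness 0
E: 21→29, due 34, tardiness 0
A: 29→35, due 33, tardiness 2
D: 35→37, due 20, tardiness 17
Sum = 0+0+0+2+17 = 19.
Difference = 0 − 19 = -19.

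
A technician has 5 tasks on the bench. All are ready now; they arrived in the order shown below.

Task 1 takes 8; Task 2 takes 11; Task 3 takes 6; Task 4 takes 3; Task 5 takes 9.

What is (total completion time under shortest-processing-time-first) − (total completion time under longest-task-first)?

-38

SPT (increasing processing time): Task 4 Task 3 Task 1 Task 5 Task 2.
Task 4: 0→3
Task 3: 3→9
Task 1: 9→17
Task 5: 17→26
Task 2: 26→37
Sum = 3+9+17+26+37 = 92.
LPT (decreasing processing time): Task 2 Task 5 Task 1 Task 3 Task 4.
Task 2: 0→11
Task 5: 11→20
Task 1: 20→28
Task 3: 28→34
Task 4: 34→37
Sum = 11+20+28+34+37 = 130.
Difference = 92 − 130 = -38.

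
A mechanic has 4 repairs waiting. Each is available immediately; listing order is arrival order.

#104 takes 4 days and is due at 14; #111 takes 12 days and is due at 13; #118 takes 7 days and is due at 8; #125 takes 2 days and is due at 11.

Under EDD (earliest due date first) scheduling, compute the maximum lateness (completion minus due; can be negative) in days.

11

EDD (increasing due date): #118 #125 #111 #104.
#118: 0→7, due 8, lateness -1
#125: 7→9, due 11, lateness -2
#111: 9→21, due 13, lateness 8
#104: 21→25, due 14, lateness 11
Maximum = 11.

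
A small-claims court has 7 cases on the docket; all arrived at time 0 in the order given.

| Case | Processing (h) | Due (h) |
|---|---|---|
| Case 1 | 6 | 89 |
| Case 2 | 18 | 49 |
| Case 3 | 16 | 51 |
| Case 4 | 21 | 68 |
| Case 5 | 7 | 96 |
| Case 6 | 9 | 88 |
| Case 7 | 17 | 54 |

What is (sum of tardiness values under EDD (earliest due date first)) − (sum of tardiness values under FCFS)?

EDD (increasing due date): Case 2 Case 3 Case 7 Case 4 Case 6 Case 1 Case 5.
Case 2: 0→18, due 49, tardiness 0
Case 3: 18→34, due 51, tardiness 0
Case 7: 34→51, due 54, tardiness 0
Case 4: 51→72, due 68, tardiness 4
Case 6: 72→81, due 88, tardiness 0
Case 1: 81→87, due 89, tardiness 0
Case 5: 87→94, due 96, tardiness 0
Sum = 0+0+0+4+0+0+0 = 4.
FIFO (arrival order): Case 1 Case 2 Case 3 Case 4 Case 5 Case 6 Case 7.
Case 1: 0→6, due 89, tardiness 0
Case 2: 6→24, due 49, tardiness 0
Case 3: 24→40, due 51, tardiness 0
Case 4: 40→61, due 68, tardiness 0
Case 5: 61→68, due 96, tardiness 0
Case 6: 68→77, due 88, tardiness 0
Case 7: 77→94, due 54, tardiness 40
Sum = 0+0+0+0+0+0+40 = 40.
Difference = 4 − 40 = -36.

-36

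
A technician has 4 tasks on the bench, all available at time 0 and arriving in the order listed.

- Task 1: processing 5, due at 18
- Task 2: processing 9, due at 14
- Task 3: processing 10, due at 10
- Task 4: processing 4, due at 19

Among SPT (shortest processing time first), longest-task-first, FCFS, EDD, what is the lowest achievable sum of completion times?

59

SPT (increasing processing time): Task 4 Task 1 Task 2 Task 3.
Task 4: 0→4
Task 1: 4→9
Task 2: 9→18
Task 3: 18→28
Sum = 4+9+18+28 = 59.
LPT (decreasing processing time): Task 3 Task 2 Task 1 Task 4.
Task 3: 0→10
Task 2: 10→19
Task 1: 19→24
Task 4: 24→28
Sum = 10+19+24+28 = 81.
FIFO (arrival order): Task 1 Task 2 Task 3 Task 4.
Task 1: 0→5
Task 2: 5→14
Task 3: 14→24
Task 4: 24→28
Sum = 5+14+24+28 = 71.
EDD (increasing due date): Task 3 Task 2 Task 1 Task 4.
Task 3: 0→10
Task 2: 10→19
Task 1: 19→24
Task 4: 24→28
Sum = 10+19+24+28 = 81.
SPT 59, LPT 81, FIFO 71, EDD 81 → minimum 59.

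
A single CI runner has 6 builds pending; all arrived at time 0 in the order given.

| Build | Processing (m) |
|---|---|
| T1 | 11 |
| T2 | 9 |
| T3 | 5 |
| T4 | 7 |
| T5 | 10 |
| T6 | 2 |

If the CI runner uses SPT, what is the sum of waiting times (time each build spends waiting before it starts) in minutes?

79

SPT (increasing processing time): T6 T3 T4 T2 T5 T1.
T6: waits 0, runs 0→2
T3: waits 2, runs 2→7
T4: waits 7, runs 7→14
T2: waits 14, runs 14→23
T5: waits 23, runs 23→33
T1: waits 33, runs 33→44
Sum = 0+2+7+14+23+33 = 79.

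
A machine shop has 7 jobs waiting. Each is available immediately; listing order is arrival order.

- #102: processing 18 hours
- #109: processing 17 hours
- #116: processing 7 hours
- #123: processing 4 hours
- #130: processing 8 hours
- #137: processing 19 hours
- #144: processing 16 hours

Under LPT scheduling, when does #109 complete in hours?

LPT (decreasing processing time): #137 #102 #109 #144 #130 #116 #123.
#137: 0→19
#102: 19→37
#109: 37→54

54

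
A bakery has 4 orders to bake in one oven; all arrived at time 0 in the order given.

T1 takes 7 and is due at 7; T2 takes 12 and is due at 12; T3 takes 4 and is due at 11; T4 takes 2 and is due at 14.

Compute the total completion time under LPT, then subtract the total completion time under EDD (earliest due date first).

LPT (decreasing processing time): T2 T1 T3 T4.
T2: 0→12
T1: 12→19
T3: 19→23
T4: 23→25
Sum = 12+19+23+25 = 79.
EDD (increasing due date): T1 T3 T2 T4.
T1: 0→7
T3: 7→11
T2: 11→23
T4: 23→25
Sum = 7+11+23+25 = 66.
Difference = 79 − 66 = 13.

13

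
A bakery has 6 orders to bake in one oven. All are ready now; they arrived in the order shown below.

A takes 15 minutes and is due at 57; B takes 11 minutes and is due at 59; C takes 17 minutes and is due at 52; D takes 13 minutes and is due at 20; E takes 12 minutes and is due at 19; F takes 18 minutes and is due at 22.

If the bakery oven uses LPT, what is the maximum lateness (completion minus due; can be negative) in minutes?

56

LPT (decreasing processing time): F C A D E B.
F: 0→18, due 22, lateness -4
C: 18→35, due 52, lateness -17
A: 35→50, due 57, lateness -7
D: 50→63, due 20, lateness 43
E: 63→75, due 19, lateness 56
B: 75→86, due 59, lateness 27
Maximum = 56.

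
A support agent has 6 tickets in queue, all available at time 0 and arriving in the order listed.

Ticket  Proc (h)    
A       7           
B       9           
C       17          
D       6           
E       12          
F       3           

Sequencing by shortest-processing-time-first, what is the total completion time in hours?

SPT (increasing processing time): F D A B E C.
F: 0→3
D: 3→9
A: 9→16
B: 16→25
E: 25→37
C: 37→54
Sum = 3+9+16+25+37+54 = 144.

144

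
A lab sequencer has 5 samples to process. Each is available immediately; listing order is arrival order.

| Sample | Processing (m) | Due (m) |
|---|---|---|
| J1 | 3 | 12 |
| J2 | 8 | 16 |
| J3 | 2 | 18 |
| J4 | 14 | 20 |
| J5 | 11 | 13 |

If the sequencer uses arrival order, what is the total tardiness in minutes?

32

FIFO (arrival order): J1 J2 J3 J4 J5.
J1: 0→3, due 12, tardiness 0
J2: 3→11, due 16, tardiness 0
J3: 11→13, due 18, tardiness 0
J4: 13→27, due 20, tardiness 7
J5: 27→38, due 13, tardiness 25
Sum = 0+0+0+7+25 = 32.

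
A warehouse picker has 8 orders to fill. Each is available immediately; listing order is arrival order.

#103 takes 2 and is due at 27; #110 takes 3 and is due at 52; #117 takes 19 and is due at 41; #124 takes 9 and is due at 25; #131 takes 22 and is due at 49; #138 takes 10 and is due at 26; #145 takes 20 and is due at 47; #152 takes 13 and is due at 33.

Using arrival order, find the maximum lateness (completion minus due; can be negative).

65

FIFO (arrival order): #103 #110 #117 #124 #131 #138 #145 #152.
#103: 0→2, due 27, lateness -25
#110: 2→5, due 52, lateness -47
#117: 5→24, due 41, lateness -17
#124: 24→33, due 25, lateness 8
#131: 33→55, due 49, lateness 6
#138: 55→65, due 26, lateness 39
#145: 65→85, due 47, lateness 38
#152: 85→98, due 33, lateness 65
Maximum = 65.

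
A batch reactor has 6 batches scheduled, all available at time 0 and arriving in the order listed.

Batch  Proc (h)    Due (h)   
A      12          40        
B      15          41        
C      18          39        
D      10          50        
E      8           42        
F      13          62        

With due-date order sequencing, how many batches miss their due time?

EDD (increasing due date): C A B E D F.
C: 0→18, due 39, tardiness 0
A: 18→30, due 40, tardiness 0
B: 30→45, due 41, tardiness 4
E: 45→53, due 42, tardiness 11
D: 53→63, due 50, tardiness 13
F: 63→76, due 62, tardiness 14
Late batches: 4.

4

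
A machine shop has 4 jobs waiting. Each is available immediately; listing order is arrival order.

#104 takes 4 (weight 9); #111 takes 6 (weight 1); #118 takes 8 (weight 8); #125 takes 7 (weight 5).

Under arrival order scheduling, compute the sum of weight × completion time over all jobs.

FIFO (arrival order): #104 #111 #118 #125.
#104: finishes 4, weight 9, w·C = 36
#111: finishes 10, weight 1, w·C = 10
#118: finishes 18, weight 8, w·C = 144
#125: finishes 25, weight 5, w·C = 125
Sum = 36+10+144+125 = 315.

315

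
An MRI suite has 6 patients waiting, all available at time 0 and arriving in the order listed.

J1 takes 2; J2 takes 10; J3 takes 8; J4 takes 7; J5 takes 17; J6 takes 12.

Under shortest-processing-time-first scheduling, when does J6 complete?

SPT (increasing processing time): J1 J4 J3 J2 J6 J5.
J1: 0→2
J4: 2→9
J3: 9→17
J2: 17→27
J6: 27→39

39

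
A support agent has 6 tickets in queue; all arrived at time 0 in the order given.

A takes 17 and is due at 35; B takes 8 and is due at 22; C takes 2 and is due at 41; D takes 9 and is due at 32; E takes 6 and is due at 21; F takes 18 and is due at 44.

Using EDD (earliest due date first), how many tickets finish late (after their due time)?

EDD (increasing due date): E B D A C F.
E: 0→6, due 21, tardiness 0
B: 6→14, due 22, tardiness 0
D: 14→23, due 32, tardiness 0
A: 23→40, due 35, tardiness 5
C: 40→42, due 41, tardiness 1
F: 42→60, due 44, tardiness 16
Late tickets: 3.

3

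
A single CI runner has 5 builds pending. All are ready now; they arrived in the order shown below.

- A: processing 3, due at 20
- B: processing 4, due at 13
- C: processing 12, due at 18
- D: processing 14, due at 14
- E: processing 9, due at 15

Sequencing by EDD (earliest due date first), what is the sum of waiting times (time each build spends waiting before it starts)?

EDD (increasing due date): B D E C A.
B: waits 0, runs 0→4
D: waits 4, runs 4→18
E: waits 18, runs 18→27
C: waits 27, runs 27→39
A: waits 39, runs 39→42
Sum = 0+4+18+27+39 = 88.

88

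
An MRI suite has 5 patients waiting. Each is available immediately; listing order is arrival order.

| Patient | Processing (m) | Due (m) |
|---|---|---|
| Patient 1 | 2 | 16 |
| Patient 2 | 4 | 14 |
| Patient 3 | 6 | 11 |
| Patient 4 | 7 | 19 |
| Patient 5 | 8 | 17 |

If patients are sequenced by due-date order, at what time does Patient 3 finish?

6

EDD (increasing due date): Patient 3 Patient 2 Patient 1 Patient 5 Patient 4.
Patient 3: 0→6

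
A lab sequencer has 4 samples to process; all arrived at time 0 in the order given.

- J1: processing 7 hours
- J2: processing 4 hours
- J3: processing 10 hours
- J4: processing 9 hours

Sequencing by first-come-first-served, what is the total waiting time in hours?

39

FIFO (arrival order): J1 J2 J3 J4.
J1: waits 0, runs 0→7
J2: waits 7, runs 7→11
J3: waits 11, runs 11→21
J4: waits 21, runs 21→30
Sum = 0+7+11+21 = 39.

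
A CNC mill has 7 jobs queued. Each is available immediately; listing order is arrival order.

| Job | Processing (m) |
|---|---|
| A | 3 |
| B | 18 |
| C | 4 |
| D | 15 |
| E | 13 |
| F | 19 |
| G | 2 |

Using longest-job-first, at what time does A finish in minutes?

72

LPT (decreasing processing time): F B D E C A G.
F: 0→19
B: 19→37
D: 37→52
E: 52→65
C: 65→69
A: 69→72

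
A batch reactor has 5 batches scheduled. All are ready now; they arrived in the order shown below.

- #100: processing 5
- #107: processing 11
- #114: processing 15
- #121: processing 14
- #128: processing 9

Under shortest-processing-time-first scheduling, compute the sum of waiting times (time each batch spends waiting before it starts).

SPT (increasing processing time): #100 #128 #107 #121 #114.
#100: waits 0, runs 0→5
#128: waits 5, runs 5→14
#107: waits 14, runs 14→25
#121: waits 25, runs 25→39
#114: waits 39, runs 39→54
Sum = 0+5+14+25+39 = 83.

83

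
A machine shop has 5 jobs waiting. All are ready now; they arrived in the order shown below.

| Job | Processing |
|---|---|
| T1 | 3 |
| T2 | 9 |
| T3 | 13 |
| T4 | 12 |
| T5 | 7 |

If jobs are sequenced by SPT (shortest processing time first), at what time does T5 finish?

10

SPT (increasing processing time): T1 T5 T2 T4 T3.
T1: 0→3
T5: 3→10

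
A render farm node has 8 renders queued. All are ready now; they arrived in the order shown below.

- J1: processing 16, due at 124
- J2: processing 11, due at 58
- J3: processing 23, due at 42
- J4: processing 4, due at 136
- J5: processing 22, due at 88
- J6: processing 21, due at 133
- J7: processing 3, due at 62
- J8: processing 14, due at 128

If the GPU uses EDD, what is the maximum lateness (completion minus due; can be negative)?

-19

EDD (increasing due date): J3 J2 J7 J5 J1 J8 J6 J4.
J3: 0→23, due 42, lateness -19
J2: 23→34, due 58, lateness -24
J7: 34→37, due 62, lateness -25
J5: 37→59, due 88, lateness -29
J1: 59→75, due 124, lateness -49
J8: 75→89, due 128, lateness -39
J6: 89→110, due 133, lateness -23
J4: 110→114, due 136, lateness -22
Maximum = -19.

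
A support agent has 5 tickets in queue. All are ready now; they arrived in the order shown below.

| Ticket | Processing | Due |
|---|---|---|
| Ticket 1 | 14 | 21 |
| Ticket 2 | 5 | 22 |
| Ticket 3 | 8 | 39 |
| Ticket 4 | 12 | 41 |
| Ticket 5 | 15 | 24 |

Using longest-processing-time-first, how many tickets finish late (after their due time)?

LPT (decreasing processing time): Ticket 5 Ticket 1 Ticket 4 Ticket 3 Ticket 2.
Ticket 5: 0→15, due 24, tardiness 0
Ticket 1: 15→29, due 21, tardiness 8
Ticket 4: 29→41, due 41, tardiness 0
Ticket 3: 41→49, due 39, tardiness 10
Ticket 2: 49→54, due 22, tardiness 32
Late tickets: 3.

3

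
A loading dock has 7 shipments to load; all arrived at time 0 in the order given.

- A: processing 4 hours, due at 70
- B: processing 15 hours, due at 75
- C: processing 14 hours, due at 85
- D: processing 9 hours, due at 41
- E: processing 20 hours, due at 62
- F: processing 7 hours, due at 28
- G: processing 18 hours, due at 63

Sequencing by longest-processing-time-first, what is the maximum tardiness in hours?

LPT (decreasing processing time): E G B C D F A.
E: 0→20, due 62, tardiness 0
G: 20→38, due 63, tardiness 0
B: 38→53, due 75, tardiness 0
C: 53→67, due 85, tardiness 0
D: 67→76, due 41, tardiness 35
F: 76→83, due 28, tardiness 55
A: 83→87, due 70, tardiness 17
Maximum = 55.

55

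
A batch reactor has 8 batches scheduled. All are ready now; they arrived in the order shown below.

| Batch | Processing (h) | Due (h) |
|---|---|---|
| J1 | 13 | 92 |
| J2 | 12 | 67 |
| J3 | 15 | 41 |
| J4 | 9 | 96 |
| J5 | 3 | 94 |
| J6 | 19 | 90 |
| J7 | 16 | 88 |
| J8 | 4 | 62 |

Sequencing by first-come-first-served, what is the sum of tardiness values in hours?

FIFO (arrival order): J1 J2 J3 J4 J5 J6 J7 J8.
J1: 0→13, due 92, tardiness 0
J2: 13→25, due 67, tardiness 0
J3: 25→40, due 41, tardiness 0
J4: 40→49, due 96, tardiness 0
J5: 49→52, due 94, tardiness 0
J6: 52→71, due 90, tardiness 0
J7: 71→87, due 88, tardiness 0
J8: 87→91, due 62, tardiness 29
Sum = 0+0+0+0+0+0+0+29 = 29.

29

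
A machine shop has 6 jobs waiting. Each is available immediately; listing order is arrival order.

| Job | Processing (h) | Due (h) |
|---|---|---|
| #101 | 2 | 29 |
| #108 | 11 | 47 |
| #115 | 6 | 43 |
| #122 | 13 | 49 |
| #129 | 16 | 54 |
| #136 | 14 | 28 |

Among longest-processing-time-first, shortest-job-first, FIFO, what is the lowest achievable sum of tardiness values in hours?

LPT (decreasing processing time): #129 #136 #122 #108 #115 #101.
#129: 0→16, due 54, tardiness 0
#136: 16→30, due 28, tardiness 2
#122: 30→43, due 49, tardiness 0
#108: 43→54, due 47, tardiness 7
#115: 54→60, due 43, tardiness 17
#101: 60→62, due 29, tardiness 33
Sum = 0+2+0+7+17+33 = 59.
SPT (increasing processing time): #101 #115 #108 #122 #136 #129.
#101: 0→2, due 29, tardiness 0
#115: 2→8, due 43, tardiness 0
#108: 8→19, due 47, tardiness 0
#122: 19→32, due 49, tardiness 0
#136: 32→46, due 28, tardiness 18
#129: 46→62, due 54, tardiness 8
Sum = 0+0+0+0+18+8 = 26.
FIFO (arrival order): #101 #108 #115 #122 #129 #136.
#101: 0→2, due 29, tardiness 0
#108: 2→13, due 47, tardiness 0
#115: 13→19, due 43, tardiness 0
#122: 19→32, due 49, tardiness 0
#129: 32→48, due 54, tardiness 0
#136: 48→62, due 28, tardiness 34
Sum = 0+0+0+0+0+34 = 34.
LPT 59, SPT 26, FIFO 34 → minimum 26.

26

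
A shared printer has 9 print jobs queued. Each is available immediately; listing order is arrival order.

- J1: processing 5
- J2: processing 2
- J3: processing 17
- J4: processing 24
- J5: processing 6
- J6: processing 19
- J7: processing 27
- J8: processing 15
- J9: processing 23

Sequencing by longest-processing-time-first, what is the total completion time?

885

LPT (decreasing processing time): J7 J4 J9 J6 J3 J8 J5 J1 J2.
J7: 0→27
J4: 27→51
J9: 51→74
J6: 74→93
J3: 93→110
J8: 110→125
J5: 125→131
J1: 131→136
J2: 136→138
Sum = 27+51+74+93+110+125+131+136+138 = 885.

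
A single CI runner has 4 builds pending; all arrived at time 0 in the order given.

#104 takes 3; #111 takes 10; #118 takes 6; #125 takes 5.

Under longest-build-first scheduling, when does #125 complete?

LPT (decreasing processing time): #111 #118 #125 #104.
#111: 0→10
#118: 10→16
#125: 16→21

21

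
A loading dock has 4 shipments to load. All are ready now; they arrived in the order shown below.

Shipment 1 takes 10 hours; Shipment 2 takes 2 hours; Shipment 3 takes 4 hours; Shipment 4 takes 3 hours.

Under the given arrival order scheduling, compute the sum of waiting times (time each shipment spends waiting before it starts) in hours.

38

FIFO (arrival order): Shipment 1 Shipment 2 Shipment 3 Shipment 4.
Shipment 1: waits 0, runs 0→10
Shipment 2: waits 10, runs 10→12
Shipment 3: waits 12, runs 12→16
Shipment 4: waits 16, runs 16→19
Sum = 0+10+12+16 = 38.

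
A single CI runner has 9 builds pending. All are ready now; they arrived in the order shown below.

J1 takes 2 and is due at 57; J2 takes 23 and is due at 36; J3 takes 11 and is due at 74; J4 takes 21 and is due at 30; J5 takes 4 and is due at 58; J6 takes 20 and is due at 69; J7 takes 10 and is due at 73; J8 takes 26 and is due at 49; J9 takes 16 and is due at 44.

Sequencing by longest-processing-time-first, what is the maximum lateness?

76

LPT (decreasing processing time): J8 J2 J4 J6 J9 J3 J7 J5 J1.
J8: 0→26, due 49, lateness -23
J2: 26→49, due 36, lateness 13
J4: 49→70, due 30, lateness 40
J6: 70→90, due 69, lateness 21
J9: 90→106, due 44, lateness 62
J3: 106→117, due 74, lateness 43
J7: 117→127, due 73, lateness 54
J5: 127→131, due 58, lateness 73
J1: 131→133, due 57, lateness 76
Maximum = 76.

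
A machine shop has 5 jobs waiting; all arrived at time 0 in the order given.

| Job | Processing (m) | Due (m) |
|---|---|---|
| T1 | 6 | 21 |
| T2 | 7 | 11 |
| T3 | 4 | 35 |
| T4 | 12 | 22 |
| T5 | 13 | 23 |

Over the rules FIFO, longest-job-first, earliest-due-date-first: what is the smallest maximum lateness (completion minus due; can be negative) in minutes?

FIFO (arrival order): T1 T2 T3 T4 T5.
T1: 0→6, due 21, lateness -15
T2: 6→13, due 11, lateness 2
T3: 13→17, due 35, lateness -18
T4: 17→29, due 22, lateness 7
T5: 29→42, due 23, lateness 19
Maximum = 19.
LPT (decreasing processing time): T5 T4 T2 T1 T3.
T5: 0→13, due 23, lateness -10
T4: 13→25, due 22, lateness 3
T2: 25→32, due 11, lateness 21
T1: 32→38, due 21, lateness 17
T3: 38→42, due 35, lateness 7
Maximum = 21.
EDD (increasing due date): T2 T1 T4 T5 T3.
T2: 0→7, due 11, lateness -4
T1: 7→13, due 21, lateness -8
T4: 13→25, due 22, lateness 3
T5: 25→38, due 23, lateness 15
T3: 38→42, due 35, lateness 7
Maximum = 15.
FIFO 19, LPT 21, EDD 15 → minimum 15.

15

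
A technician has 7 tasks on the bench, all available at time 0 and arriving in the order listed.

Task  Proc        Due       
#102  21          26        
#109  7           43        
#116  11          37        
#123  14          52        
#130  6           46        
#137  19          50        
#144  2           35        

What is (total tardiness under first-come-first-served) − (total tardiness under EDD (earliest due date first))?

FIFO (arrival order): #102 #109 #116 #123 #130 #137 #144.
#102: 0→21, due 26, tardiness 0
#109: 21→28, due 43, tardiness 0
#116: 28→39, due 37, tardiness 2
#123: 39→53, due 52, tardiness 1
#130: 53→59, due 46, tardiness 13
#137: 59→78, due 50, tardiness 28
#144: 78→80, due 35, tardiness 45
Sum = 0+0+2+1+13+28+45 = 89.
EDD (increasing due date): #102 #144 #116 #109 #130 #137 #123.
#102: 0→21, due 26, tardiness 0
#144: 21→23, due 35, tardiness 0
#116: 23→34, due 37, tardiness 0
#109: 34→41, due 43, tardiness 0
#130: 41→47, due 46, tardiness 1
#137: 47→66, due 50, tardiness 16
#123: 66→80, due 52, tardiness 28
Sum = 0+0+0+0+1+16+28 = 45.
Difference = 89 − 45 = 44.

44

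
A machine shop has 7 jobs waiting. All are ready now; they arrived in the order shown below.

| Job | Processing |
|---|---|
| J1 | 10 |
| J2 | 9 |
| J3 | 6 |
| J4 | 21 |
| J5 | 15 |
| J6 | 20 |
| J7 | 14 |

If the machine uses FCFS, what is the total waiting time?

FIFO (arrival order): J1 J2 J3 J4 J5 J6 J7.
J1: waits 0, runs 0→10
J2: waits 10, runs 10→19
J3: waits 19, runs 19→25
J4: waits 25, runs 25→46
J5: waits 46, runs 46→61
J6: waits 61, runs 61→81
J7: waits 81, runs 81→95
Sum = 0+10+19+25+46+61+81 = 242.

242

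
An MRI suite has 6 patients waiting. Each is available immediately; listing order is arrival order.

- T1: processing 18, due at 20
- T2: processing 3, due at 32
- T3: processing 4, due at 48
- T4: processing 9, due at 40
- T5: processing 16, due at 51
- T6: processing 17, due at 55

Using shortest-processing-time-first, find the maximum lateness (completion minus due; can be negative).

SPT (increasing processing time): T2 T3 T4 T5 T6 T1.
T2: 0→3, due 32, lateness -29
T3: 3→7, due 48, lateness -41
T4: 7→16, due 40, lateness -24
T5: 16→32, due 51, lateness -19
T6: 32→49, due 55, lateness -6
T1: 49→67, due 20, lateness 47
Maximum = 47.

47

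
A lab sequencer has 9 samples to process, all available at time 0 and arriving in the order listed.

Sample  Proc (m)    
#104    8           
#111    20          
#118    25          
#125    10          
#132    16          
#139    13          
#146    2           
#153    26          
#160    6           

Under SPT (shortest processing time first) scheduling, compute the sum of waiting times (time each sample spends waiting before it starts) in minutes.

321

SPT (increasing processing time): #146 #160 #104 #125 #139 #132 #111 #118 #153.
#146: waits 0, runs 0→2
#160: waits 2, runs 2→8
#104: waits 8, runs 8→16
#125: waits 16, runs 16→26
#139: waits 26, runs 26→39
#132: waits 39, runs 39→55
#111: waits 55, runs 55→75
#118: waits 75, runs 75→100
#153: waits 100, runs 100→126
Sum = 0+2+8+16+26+39+55+75+100 = 321.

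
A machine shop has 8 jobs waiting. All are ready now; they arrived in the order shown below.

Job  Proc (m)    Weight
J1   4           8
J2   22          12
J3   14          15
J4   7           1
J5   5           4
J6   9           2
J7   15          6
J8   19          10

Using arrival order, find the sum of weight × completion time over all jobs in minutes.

FIFO (arrival order): J1 J2 J3 J4 J5 J6 J7 J8.
J1: finishes 4, weight 8, w·C = 32
J2: finishes 26, weight 12, w·C = 312
J3: finishes 40, weight 15, w·C = 600
J4: finishes 47, weight 1, w·C = 47
J5: finishes 52, weight 4, w·C = 208
J6: finishes 61, weight 2, w·C = 122
J7: finishes 76, weight 6, w·C = 456
J8: finishes 95, weight 10, w·C = 950
Sum = 32+312+600+47+208+122+456+950 = 2727.

2727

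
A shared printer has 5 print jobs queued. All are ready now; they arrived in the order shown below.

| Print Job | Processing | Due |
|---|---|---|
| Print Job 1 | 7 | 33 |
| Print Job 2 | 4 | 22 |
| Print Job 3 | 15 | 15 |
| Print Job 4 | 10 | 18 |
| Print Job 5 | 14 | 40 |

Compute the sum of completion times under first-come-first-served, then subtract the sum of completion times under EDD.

-25

FIFO (arrival order): Print Job 1 Print Job 2 Print Job 3 Print Job 4 Print Job 5.
Print Job 1: 0→7
Print Job 2: 7→11
Print Job 3: 11→26
Print Job 4: 26→36
Print Job 5: 36→50
Sum = 7+11+26+36+50 = 130.
EDD (increasing due date): Print Job 3 Print Job 4 Print Job 2 Print Job 1 Print Job 5.
Print Job 3: 0→15
Print Job 4: 15→25
Print Job 2: 25→29
Print Job 1: 29→36
Print Job 5: 36→50
Sum = 15+25+29+36+50 = 155.
Difference = 130 − 155 = -25.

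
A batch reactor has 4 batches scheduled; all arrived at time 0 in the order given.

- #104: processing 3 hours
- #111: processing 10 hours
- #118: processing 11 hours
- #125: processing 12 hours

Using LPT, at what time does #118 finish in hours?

LPT (decreasing processing time): #125 #118 #111 #104.
#125: 0→12
#118: 12→23

23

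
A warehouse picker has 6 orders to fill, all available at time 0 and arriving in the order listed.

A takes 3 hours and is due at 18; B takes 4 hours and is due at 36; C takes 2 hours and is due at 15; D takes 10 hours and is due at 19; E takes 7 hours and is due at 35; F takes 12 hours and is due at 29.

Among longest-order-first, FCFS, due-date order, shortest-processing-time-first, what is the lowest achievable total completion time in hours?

LPT (decreasing processing time): F D E B A C.
F: 0→12
D: 12→22
E: 22→29
B: 29→33
A: 33→36
C: 36→38
Sum = 12+22+29+33+36+38 = 170.
FIFO (arrival order): A B C D E F.
A: 0→3
B: 3→7
C: 7→9
D: 9→19
E: 19→26
F: 26→38
Sum = 3+7+9+19+26+38 = 102.
EDD (increasing due date): C A D F E B.
C: 0→2
A: 2→5
D: 5→15
F: 15→27
E: 27→34
B: 34→38
Sum = 2+5+15+27+34+38 = 121.
SPT (increasing processing time): C A B E D F.
C: 0→2
A: 2→5
B: 5→9
E: 9→16
D: 16→26
F: 26→38
Sum = 2+5+9+16+26+38 = 96.
LPT 170, FIFO 102, EDD 121, SPT 96 → minimum 96.

96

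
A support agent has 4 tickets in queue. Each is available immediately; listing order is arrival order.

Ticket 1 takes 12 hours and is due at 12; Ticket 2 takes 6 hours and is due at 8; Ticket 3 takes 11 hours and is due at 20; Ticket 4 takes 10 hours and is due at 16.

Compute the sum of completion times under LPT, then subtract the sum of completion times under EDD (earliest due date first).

LPT (decreasing processing time): Ticket 1 Ticket 3 Ticket 4 Ticket 2.
Ticket 1: 0→12
Ticket 3: 12→23
Ticket 4: 23→33
Ticket 2: 33→39
Sum = 12+23+33+39 = 107.
EDD (increasing due date): Ticket 2 Ticket 1 Ticket 4 Ticket 3.
Ticket 2: 0→6
Ticket 1: 6→18
Ticket 4: 18→28
Ticket 3: 28→39
Sum = 6+18+28+39 = 91.
Difference = 107 − 91 = 16.

16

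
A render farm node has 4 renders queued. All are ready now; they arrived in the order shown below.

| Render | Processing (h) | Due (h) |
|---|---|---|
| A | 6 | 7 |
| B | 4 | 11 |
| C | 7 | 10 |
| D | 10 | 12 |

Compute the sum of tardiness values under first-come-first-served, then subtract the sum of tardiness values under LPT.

-17

FIFO (arrival order): A B C D.
A: 0→6, due 7, tardiness 0
B: 6→10, due 11, tardiness 0
C: 10→17, due 10, tardiness 7
D: 17→27, due 12, tardiness 15
Sum = 0+0+7+15 = 22.
LPT (decreasing processing time): D C A B.
D: 0→10, due 12, tardiness 0
C: 10→17, due 10, tardiness 7
A: 17→23, due 7, tardiness 16
B: 23→27, due 11, tardiness 16
Sum = 0+7+16+16 = 39.
Difference = 22 − 39 = -17.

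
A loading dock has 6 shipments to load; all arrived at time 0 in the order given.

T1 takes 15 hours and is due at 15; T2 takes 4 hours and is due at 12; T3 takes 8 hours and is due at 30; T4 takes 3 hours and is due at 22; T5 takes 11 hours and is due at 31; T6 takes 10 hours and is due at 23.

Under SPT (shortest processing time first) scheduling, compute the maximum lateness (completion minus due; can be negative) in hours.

36

SPT (increasing processing time): T4 T2 T3 T6 T5 T1.
T4: 0→3, due 22, lateness -19
T2: 3→7, due 12, lateness -5
T3: 7→15, due 30, lateness -15
T6: 15→25, due 23, lateness 2
T5: 25→36, due 31, lateness 5
T1: 36→51, due 15, lateness 36
Maximum = 36.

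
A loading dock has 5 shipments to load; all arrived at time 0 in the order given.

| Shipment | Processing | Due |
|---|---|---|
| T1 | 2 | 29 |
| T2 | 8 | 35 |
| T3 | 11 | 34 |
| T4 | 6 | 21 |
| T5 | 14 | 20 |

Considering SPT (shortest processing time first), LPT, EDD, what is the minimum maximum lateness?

6

SPT (increasing processing time): T1 T4 T2 T3 T5.
T1: 0→2, due 29, lateness -27
T4: 2→8, due 21, lateness -13
T2: 8→16, due 35, lateness -19
T3: 16→27, due 34, lateness -7
T5: 27→41, due 20, lateness 21
Maximum = 21.
LPT (decreasing processing time): T5 T3 T2 T4 T1.
T5: 0→14, due 20, lateness -6
T3: 14→25, due 34, lateness -9
T2: 25→33, due 35, lateness -2
T4: 33→39, due 21, lateness 18
T1: 39→41, due 29, lateness 12
Maximum = 18.
EDD (increasing due date): T5 T4 T1 T3 T2.
T5: 0→14, due 20, lateness -6
T4: 14→20, due 21, lateness -1
T1: 20→22, due 29, lateness -7
T3: 22→33, due 34, lateness -1
T2: 33→41, due 35, lateness 6
Maximum = 6.
SPT 21, LPT 18, EDD 6 → minimum 6.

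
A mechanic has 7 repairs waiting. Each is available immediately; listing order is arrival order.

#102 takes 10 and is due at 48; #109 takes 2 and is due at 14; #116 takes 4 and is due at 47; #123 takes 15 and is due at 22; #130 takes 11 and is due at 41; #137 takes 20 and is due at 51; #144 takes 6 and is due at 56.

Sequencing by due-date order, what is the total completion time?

251

EDD (increasing due date): #109 #123 #130 #116 #102 #137 #144.
#109: 0→2
#123: 2→17
#130: 17→28
#116: 28→32
#102: 32→42
#137: 42→62
#144: 62→68
Sum = 2+17+28+32+42+62+68 = 251.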